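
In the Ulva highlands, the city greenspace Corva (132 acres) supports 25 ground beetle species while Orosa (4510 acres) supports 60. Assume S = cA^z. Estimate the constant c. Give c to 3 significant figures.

z = ln(S₂/S₁) / ln(A₂/A₁) = ln(60/25) / ln(4510/132) = 0.8755 / 3.5313 = 0.2479
c = S₁ / A₁^z = 25 / 132^0.2479 = 25 / 3.355 = 7.451

7.45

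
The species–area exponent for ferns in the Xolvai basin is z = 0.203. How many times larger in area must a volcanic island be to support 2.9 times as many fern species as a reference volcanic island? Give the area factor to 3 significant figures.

190

(A₂/A₁)^0.203 = 2.9, so A₂/A₁ = 2.9^(1/0.203) = 2.9^4.926
ln(A₂/A₁) = ln 2.9 / 0.203 = 1.0647 / 0.203 = 5.2449
A₂/A₁ = e^5.2449 ≈ 189.6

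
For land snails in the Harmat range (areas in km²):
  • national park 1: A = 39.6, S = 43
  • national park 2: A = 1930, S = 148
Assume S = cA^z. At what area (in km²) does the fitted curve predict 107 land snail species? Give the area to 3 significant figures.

696 km²

z = ln(148/43) / ln(1930/39.6) = 1.2360 / 3.8864 = 0.3180
c = 43 / 39.6^0.3180 = 43 / 3.222 = 13.35
A = (107/13.35)^(1/0.3180) ⇒ ln A = ln(8.017)/0.3180 = 6.5453
A = e^6.5453 ≈ 696 km²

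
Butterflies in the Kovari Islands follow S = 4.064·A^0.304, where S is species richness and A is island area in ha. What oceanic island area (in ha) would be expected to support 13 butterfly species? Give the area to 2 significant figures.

13 = 4.064 × A^0.304  ⇒  A^0.304 = 13/4.064 = 3.199
ln A = ln(3.199) / 0.304 = 1.1628 / 0.304 = 3.8249
A = e^3.8249 ≈ 45.83 ha

46 ha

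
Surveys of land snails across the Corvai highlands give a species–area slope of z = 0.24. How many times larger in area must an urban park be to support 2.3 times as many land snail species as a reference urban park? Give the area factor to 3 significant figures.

32.2

(A₂/A₁)^0.24 = 2.3, so A₂/A₁ = 2.3^(1/0.24) = 2.3^4.167
ln(A₂/A₁) = ln 2.3 / 0.24 = 0.8329 / 0.24 = 3.4705
A₂/A₁ = e^3.4705 ≈ 32.15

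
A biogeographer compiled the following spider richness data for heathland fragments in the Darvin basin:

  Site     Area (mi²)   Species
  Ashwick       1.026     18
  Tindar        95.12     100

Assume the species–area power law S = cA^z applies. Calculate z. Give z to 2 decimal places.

0.38

Taking logs: ln S = ln c + z ln A, so z = (ln S₂ − ln S₁)/(ln A₂ − ln A₁).
z = ln(100/18) / ln(95.12/1.026) = ln(5.556) / ln(92.71) = 1.7148 / 4.5295 = 0.3786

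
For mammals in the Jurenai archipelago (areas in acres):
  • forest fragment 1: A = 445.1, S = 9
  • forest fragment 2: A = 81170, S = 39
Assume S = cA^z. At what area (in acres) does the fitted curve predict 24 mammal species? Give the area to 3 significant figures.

14500 acres

z = ln(39/9) / ln(81170/445.1) = 1.4663 / 5.2060 = 0.2817
c = 9 / 445.1^0.2817 = 9 / 5.571 = 1.615
A = (24/1.615)^(1/0.2817) ⇒ ln A = ln(14.86)/0.2817 = 9.5806
A = e^9.5806 ≈ 14481 acres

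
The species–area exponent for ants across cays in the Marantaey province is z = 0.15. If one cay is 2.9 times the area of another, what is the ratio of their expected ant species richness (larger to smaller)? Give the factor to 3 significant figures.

S₂/S₁ = (A₂/A₁)^z = 2.9^0.15
ln(S₂/S₁) = 0.15 × ln 2.9 = 0.15 × 1.0647 = 0.1597
S₂/S₁ = e^0.1597 ≈ 1.173

1.17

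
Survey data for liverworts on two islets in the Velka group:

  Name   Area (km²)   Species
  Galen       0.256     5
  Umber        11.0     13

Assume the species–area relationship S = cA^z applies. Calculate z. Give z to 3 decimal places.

0.254

Taking logs: ln S = ln c + z ln A, so z = (ln S₂ − ln S₁)/(ln A₂ − ln A₁).
z = ln(13/5) / ln(11/0.256) = ln(2.6) / ln(42.97) = 0.9555 / 3.7605 = 0.2541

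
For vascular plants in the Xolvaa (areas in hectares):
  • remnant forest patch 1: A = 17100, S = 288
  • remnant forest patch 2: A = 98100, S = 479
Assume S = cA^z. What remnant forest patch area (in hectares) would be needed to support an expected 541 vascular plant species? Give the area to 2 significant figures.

150000 hectares

z = ln(479/288) / ln(98100/17100) = 0.5087 / 1.7469 = 0.2912
c = 288 / 17100^0.2912 = 288 / 17.09 = 16.85
A = (541/16.85)^(1/0.2912) ⇒ ln A = ln(32.1)/0.2912 = 11.9117
A = e^11.9117 ≈ 149000 hectares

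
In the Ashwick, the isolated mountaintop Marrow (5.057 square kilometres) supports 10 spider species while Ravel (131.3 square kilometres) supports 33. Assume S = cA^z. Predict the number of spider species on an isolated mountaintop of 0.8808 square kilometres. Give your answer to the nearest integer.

z = ln(33/10) / ln(131.3/5.057) = 1.1939 / 3.2567 = 0.3666
c = 10 / 5.057^0.3666 = 10 / 1.812 = 5.52
S₃ = 5.52 × 0.8808^0.3666 = 5.52 × 0.9545 ≈ 5.269

5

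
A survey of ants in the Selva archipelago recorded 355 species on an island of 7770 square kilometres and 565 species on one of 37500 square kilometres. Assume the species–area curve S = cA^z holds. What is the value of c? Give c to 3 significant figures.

z = ln(S₂/S₁) / ln(A₂/A₁) = ln(565/355) / ln(37500/7770) = 0.4647 / 1.5741 = 0.2952
c = S₁ / A₁^z = 355 / 7770^0.2952 = 355 / 14.08 = 25.22

25.2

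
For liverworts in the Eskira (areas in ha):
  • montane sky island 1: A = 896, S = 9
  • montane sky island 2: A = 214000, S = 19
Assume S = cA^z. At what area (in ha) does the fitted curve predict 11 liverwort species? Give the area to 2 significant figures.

3900 ha

z = ln(19/9) / ln(214000/896) = 0.7472 / 5.4758 = 0.1365
c = 9 / 896^0.1365 = 9 / 2.529 = 3.559
A = (11/3.559)^(1/0.1365) ⇒ ln A = ln(3.09)/0.1365 = 8.2685
A = e^8.2685 ≈ 3899 ha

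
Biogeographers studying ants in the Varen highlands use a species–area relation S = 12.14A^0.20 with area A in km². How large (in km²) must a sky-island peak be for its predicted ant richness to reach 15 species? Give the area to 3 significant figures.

2.88 km²

15 = 12.14 × A^0.2  ⇒  A^0.2 = 15/12.14 = 1.236
ln A = ln(1.236) / 0.2 = 0.2115 / 0.2 = 1.0577
A = e^1.0577 ≈ 2.88 km²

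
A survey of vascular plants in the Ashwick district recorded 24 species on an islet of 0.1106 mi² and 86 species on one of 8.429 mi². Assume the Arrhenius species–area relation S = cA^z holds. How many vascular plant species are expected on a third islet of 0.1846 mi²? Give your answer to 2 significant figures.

28

z = ln(86/24) / ln(8.429/0.1106) = 1.2763 / 4.3335 = 0.2945
c = 24 / 0.1106^0.2945 = 24 / 0.5228 = 45.9
S₃ = 45.9 × 0.1846^0.2945 = 45.9 × 0.608 ≈ 27.91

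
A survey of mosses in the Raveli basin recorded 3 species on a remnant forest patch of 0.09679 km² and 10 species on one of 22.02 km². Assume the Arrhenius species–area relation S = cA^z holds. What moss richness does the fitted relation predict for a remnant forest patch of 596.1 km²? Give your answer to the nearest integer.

21

z = ln(10/3) / ln(22.02/0.09679) = 1.2040 / 5.4272 = 0.2218
c = 3 / 0.09679^0.2218 = 3 / 0.5957 = 5.036
S₃ = 5.036 × 596.1^0.2218 = 5.036 × 4.127 ≈ 20.79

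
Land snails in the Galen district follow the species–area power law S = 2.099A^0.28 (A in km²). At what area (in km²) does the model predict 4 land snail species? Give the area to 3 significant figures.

4 = 2.099 × A^0.28  ⇒  A^0.28 = 4/2.099 = 1.906
ln A = ln(1.906) / 0.28 = 0.6448 / 0.28 = 2.3030
A = e^2.3030 ≈ 10 km²

10.0 km²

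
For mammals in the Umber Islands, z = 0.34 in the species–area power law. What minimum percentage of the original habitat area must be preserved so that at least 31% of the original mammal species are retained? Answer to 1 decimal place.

3.2%

Need (A_new/A_old)^0.34 = 0.31, so A_new/A_old = 0.31^(1/0.34) = 0.31^2.941
ln(A_new/A_old) = ln 0.31 / 0.34 = -1.1712 / 0.34 = -3.4447
A_new/A_old = e^-3.4447 ≈ 0.03192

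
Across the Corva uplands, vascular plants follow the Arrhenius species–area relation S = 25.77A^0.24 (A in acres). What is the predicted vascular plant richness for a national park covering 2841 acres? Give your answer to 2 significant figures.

170

S = 25.77 × 2841^0.24
ln S = ln 25.77 + 0.24 × ln 2841 = 3.2492 + 0.24 × 7.9519 = 5.1577
S = e^5.1577 ≈ 173.8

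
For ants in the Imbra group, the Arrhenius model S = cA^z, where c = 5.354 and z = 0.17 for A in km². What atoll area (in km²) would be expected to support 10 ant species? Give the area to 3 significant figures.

10 = 5.354 × A^0.17  ⇒  A^0.17 = 10/5.354 = 1.868
ln A = ln(1.868) / 0.17 = 0.6247 / 0.17 = 3.6749
A = e^3.6749 ≈ 39.45 km²

39.4 km²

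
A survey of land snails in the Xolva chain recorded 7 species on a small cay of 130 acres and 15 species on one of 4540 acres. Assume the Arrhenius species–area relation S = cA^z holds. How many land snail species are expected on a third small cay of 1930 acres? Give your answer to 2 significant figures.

12

z = ln(15/7) / ln(4540/130) = 0.7621 / 3.5531 = 0.2145
c = 7 / 130^0.2145 = 7 / 2.841 = 2.464
S₃ = 2.464 × 1930^0.2145 = 2.464 × 5.067 ≈ 12.49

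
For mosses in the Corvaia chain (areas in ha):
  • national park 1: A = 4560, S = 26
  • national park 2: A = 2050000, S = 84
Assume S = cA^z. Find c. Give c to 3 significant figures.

5.16

z = ln(S₂/S₁) / ln(A₂/A₁) = ln(84/26) / ln(2050000/4560) = 1.1727 / 6.1083 = 0.1920
c = S₁ / A₁^z = 26 / 4560^0.1920 = 26 / 5.041 = 5.158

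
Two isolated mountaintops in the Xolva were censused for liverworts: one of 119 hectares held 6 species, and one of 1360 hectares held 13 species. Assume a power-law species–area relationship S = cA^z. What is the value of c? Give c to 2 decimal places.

z = ln(S₂/S₁) / ln(A₂/A₁) = ln(13/6) / ln(1360/119) = 0.7732 / 2.4361 = 0.3174
c = S₁ / A₁^z = 6 / 119^0.3174 = 6 / 4.558 = 1.316

1.32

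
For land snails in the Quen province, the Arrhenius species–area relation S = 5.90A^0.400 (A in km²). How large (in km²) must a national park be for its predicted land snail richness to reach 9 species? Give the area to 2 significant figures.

9 = 5.9 × A^0.4  ⇒  A^0.4 = 9/5.9 = 1.525
ln A = ln(1.525) / 0.4 = 0.4223 / 0.4 = 1.0557
A = e^1.0557 ≈ 2.874 km²

2.9 km²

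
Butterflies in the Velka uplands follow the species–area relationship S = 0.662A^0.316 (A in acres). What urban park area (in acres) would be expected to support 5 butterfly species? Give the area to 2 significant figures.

5 = 0.662 × A^0.316  ⇒  A^0.316 = 5/0.662 = 7.553
ln A = ln(7.553) / 0.316 = 2.0219 / 0.316 = 6.3985
A = e^6.3985 ≈ 600.9 acres

600 acres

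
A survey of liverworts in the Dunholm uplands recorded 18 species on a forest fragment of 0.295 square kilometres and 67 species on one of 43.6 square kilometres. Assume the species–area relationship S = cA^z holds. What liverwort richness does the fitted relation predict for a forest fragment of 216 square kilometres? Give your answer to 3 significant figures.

z = ln(67/18) / ln(43.6/0.295) = 1.3143 / 4.9958 = 0.2631
c = 18 / 0.295^0.2631 = 18 / 0.7253 = 24.82
S₃ = 24.82 × 216^0.2631 = 24.82 × 4.113 ≈ 102.1

102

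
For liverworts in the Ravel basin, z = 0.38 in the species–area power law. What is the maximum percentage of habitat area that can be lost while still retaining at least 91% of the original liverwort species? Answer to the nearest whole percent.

22%

Need (A_new/A_old)^0.38 = 0.91, so A_new/A_old = 0.91^(1/0.38) = 0.91^2.632
ln(A_new/A_old) = ln 0.91 / 0.38 = -0.0943 / 0.38 = -0.2482
A_new/A_old = e^-0.2482 ≈ 0.7802
Fraction that can be lost = 1 − 0.7802 = 0.2198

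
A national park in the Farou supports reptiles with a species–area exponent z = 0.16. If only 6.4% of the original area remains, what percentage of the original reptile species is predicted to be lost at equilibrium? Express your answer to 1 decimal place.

S_new/S_old = (A_new/A_old)^z = 0.064^0.16
= exp(0.16 × ln 0.064) = exp(0.16 × -2.7489) = exp(-0.4398) ≈ 0.6442
Fraction lost = 1 − 0.6442 = 0.3558

35.6%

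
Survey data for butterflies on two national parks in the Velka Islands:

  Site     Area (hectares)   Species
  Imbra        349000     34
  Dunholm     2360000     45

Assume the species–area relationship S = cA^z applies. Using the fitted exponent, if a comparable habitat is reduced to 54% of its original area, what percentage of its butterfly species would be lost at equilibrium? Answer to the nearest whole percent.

9%

z = ln(45/34) / ln(2360000/349000) = 0.2803 / 1.9113 = 0.1467
S_new/S_old = (A_new/A_old)^z = 0.54^0.1467 = exp(0.1467 × -0.6162) = 0.9136
Fraction lost = 1 − 0.9136 = 0.0864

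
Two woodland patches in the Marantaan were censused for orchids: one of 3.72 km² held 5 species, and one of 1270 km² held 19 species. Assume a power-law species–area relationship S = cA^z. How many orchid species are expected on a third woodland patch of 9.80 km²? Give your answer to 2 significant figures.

6.2

z = ln(19/5) / ln(1270/3.72) = 1.3350 / 5.8330 = 0.2289
c = 5 / 3.72^0.2289 = 5 / 1.351 = 3.702
S₃ = 3.702 × 9.8^0.2289 = 3.702 × 1.686 ≈ 6.241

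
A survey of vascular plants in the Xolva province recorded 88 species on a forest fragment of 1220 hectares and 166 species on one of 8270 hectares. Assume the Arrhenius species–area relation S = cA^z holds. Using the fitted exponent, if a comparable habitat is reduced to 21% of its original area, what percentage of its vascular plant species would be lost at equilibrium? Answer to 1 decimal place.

40.4%

z = ln(166/88) / ln(8270/1220) = 0.6347 / 1.9138 = 0.3316
S_new/S_old = (A_new/A_old)^z = 0.21^0.3316 = exp(0.3316 × -1.5606) = 0.596
Fraction lost = 1 − 0.596 = 0.404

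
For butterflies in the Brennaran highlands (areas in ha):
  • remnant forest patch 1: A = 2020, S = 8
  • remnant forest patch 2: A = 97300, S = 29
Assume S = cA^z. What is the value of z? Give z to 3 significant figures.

0.332

Taking logs: ln S = ln c + z ln A, so z = (ln S₂ − ln S₁)/(ln A₂ − ln A₁).
z = ln(29/8) / ln(97300/2020) = ln(3.625) / ln(48.17) = 1.2879 / 3.8747 = 0.3324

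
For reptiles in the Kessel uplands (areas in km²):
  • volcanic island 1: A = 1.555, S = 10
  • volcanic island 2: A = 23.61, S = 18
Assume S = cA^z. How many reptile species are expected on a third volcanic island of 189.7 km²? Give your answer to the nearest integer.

28

z = ln(18/10) / ln(23.61/1.555) = 0.5878 / 2.7202 = 0.2161
c = 10 / 1.555^0.2161 = 10 / 1.1 = 9.09
S₃ = 9.09 × 189.7^0.2161 = 9.09 × 3.106 ≈ 28.24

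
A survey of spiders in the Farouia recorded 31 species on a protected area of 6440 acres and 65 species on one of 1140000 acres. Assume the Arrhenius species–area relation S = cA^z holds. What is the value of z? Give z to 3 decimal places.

0.143

Taking logs: ln S = ln c + z ln A, so z = (ln S₂ − ln S₁)/(ln A₂ − ln A₁).
z = ln(65/31) / ln(1140000/6440) = ln(2.097) / ln(177) = 0.7404 / 5.1763 = 0.1430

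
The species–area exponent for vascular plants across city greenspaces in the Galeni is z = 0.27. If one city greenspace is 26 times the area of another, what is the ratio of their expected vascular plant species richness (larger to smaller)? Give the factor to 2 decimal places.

S₂/S₁ = (A₂/A₁)^z = 26^0.27
ln(S₂/S₁) = 0.27 × ln 26 = 0.27 × 3.2581 = 0.8797
S₂/S₁ = e^0.8797 ≈ 2.41

2.41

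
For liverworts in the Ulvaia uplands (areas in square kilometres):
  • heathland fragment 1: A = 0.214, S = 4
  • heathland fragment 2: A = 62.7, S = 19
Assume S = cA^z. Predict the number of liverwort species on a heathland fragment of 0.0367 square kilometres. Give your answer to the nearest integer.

2

z = ln(19/4) / ln(62.7/0.214) = 1.5581 / 5.6801 = 0.2743
c = 4 / 0.214^0.2743 = 4 / 0.6551 = 6.106
S₃ = 6.106 × 0.0367^0.2743 = 6.106 × 0.4039 ≈ 2.466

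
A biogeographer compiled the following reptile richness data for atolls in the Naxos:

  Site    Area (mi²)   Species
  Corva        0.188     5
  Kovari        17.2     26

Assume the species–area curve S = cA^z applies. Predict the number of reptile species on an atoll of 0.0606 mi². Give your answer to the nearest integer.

z = ln(26/5) / ln(17.2/0.188) = 1.6487 / 4.5162 = 0.3651
c = 5 / 0.188^0.3651 = 5 / 0.5433 = 9.203
S₃ = 9.203 × 0.0606^0.3651 = 9.203 × 0.3594 ≈ 3.307

3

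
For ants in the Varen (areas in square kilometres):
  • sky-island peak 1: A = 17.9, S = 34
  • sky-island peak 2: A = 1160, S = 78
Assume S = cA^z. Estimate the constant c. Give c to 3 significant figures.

19.1

z = ln(S₂/S₁) / ln(A₂/A₁) = ln(78/34) / ln(1160/17.9) = 0.8303 / 4.1714 = 0.1991
c = S₁ / A₁^z = 34 / 17.9^0.1991 = 34 / 1.776 = 19.15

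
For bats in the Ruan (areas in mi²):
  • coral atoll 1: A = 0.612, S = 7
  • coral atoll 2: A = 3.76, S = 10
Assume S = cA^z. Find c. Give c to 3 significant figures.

7.71

z = ln(S₂/S₁) / ln(A₂/A₁) = ln(10/7) / ln(3.76/0.612) = 0.3567 / 1.8154 = 0.1965
c = S₁ / A₁^z = 7 / 0.612^0.1965 = 7 / 0.908 = 7.709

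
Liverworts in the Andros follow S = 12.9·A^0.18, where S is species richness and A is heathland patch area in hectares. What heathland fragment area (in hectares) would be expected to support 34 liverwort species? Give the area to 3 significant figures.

34 = 12.9 × A^0.18  ⇒  A^0.18 = 34/12.9 = 2.636
ln A = ln(2.636) / 0.18 = 0.9691 / 0.18 = 5.3841
A = e^5.3841 ≈ 217.9 hectares

218 hectares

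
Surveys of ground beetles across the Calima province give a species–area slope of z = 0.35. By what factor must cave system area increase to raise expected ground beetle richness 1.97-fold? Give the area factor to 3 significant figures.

6.94

(A₂/A₁)^0.35 = 1.97, so A₂/A₁ = 1.97^(1/0.35) = 1.97^2.857
ln(A₂/A₁) = ln 1.97 / 0.35 = 0.6780 / 0.35 = 1.9372
A₂/A₁ = e^1.9372 ≈ 6.94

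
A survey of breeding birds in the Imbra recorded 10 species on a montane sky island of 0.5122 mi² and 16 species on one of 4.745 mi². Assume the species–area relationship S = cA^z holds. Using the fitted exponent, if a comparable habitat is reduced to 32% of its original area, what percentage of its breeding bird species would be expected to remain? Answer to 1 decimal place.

78.6%

z = ln(16/10) / ln(4.745/0.5122) = 0.4700 / 2.2261 = 0.2111
S_new/S_old = (A_new/A_old)^z = 0.32^0.2111 = exp(0.2111 × -1.1394) = 0.7862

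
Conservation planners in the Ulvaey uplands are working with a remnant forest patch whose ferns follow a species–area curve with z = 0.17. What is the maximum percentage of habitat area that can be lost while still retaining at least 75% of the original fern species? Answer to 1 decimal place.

Need (A_new/A_old)^0.17 = 0.75, so A_new/A_old = 0.75^(1/0.17) = 0.75^5.882
ln(A_new/A_old) = ln 0.75 / 0.17 = -0.2877 / 0.17 = -1.6922
A_new/A_old = e^-1.6922 ≈ 0.1841
Fraction that can be lost = 1 − 0.1841 = 0.8159

81.6%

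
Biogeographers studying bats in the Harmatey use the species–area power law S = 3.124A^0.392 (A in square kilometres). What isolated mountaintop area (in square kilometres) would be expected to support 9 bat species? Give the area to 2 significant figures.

9 = 3.124 × A^0.392  ⇒  A^0.392 = 9/3.124 = 2.881
ln A = ln(2.881) / 0.392 = 1.0581 / 0.392 = 2.6993
A = e^2.6993 ≈ 14.87 square kilometres

15 square kilometres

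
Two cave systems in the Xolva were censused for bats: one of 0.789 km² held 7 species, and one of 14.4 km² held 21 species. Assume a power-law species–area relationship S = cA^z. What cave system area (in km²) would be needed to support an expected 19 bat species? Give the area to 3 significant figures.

z = ln(21/7) / ln(14.4/0.789) = 1.0986 / 2.9042 = 0.3783
c = 7 / 0.789^0.3783 = 7 / 0.9143 = 7.657
A = (19/7.657)^(1/0.3783) ⇒ ln A = ln(2.482)/0.3783 = 2.4027
A = e^2.4027 ≈ 11.05 km²

11.1 km²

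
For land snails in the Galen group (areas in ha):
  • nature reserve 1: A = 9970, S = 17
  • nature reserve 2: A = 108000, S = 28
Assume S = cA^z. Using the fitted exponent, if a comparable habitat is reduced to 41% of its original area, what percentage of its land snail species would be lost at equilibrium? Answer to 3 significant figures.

17.0%

z = ln(28/17) / ln(108000/9970) = 0.4990 / 2.3826 = 0.2094
S_new/S_old = (A_new/A_old)^z = 0.41^0.2094 = exp(0.2094 × -0.8916) = 0.8297
Fraction lost = 1 − 0.8297 = 0.1703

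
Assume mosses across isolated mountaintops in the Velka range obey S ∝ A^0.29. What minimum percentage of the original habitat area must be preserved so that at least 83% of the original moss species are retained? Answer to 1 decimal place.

Need (A_new/A_old)^0.29 = 0.83, so A_new/A_old = 0.83^(1/0.29) = 0.83^3.448
ln(A_new/A_old) = ln 0.83 / 0.29 = -0.1863 / 0.29 = -0.6425
A_new/A_old = e^-0.6425 ≈ 0.526

52.6%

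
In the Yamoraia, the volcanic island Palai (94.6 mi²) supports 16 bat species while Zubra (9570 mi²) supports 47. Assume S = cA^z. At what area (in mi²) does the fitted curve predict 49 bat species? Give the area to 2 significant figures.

11000 mi²

z = ln(47/16) / ln(9570/94.6) = 1.0776 / 4.6167 = 0.2334
c = 16 / 94.6^0.2334 = 16 / 2.892 = 5.533
A = (49/5.533)^(1/0.2334) ⇒ ln A = ln(8.856)/0.2334 = 9.3449
A = e^9.3449 ≈ 11441 mi²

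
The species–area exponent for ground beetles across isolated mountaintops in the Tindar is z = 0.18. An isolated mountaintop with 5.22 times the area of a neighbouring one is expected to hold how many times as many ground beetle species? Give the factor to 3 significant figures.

S₂/S₁ = (A₂/A₁)^z = 5.22^0.18
ln(S₂/S₁) = 0.18 × ln 5.22 = 0.18 × 1.6525 = 0.2974
S₂/S₁ = e^0.2974 ≈ 1.346

1.35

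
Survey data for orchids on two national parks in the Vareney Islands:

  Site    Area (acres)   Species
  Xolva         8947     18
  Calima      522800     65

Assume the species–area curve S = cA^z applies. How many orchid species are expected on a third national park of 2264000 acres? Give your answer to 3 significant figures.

103

z = ln(65/18) / ln(522800/8947) = 1.2840 / 4.0679 = 0.3156
c = 18 / 8947^0.3156 = 18 / 17.67 = 1.018
S₃ = 1.018 × 2264000^0.3156 = 1.018 × 101.4 ≈ 103.2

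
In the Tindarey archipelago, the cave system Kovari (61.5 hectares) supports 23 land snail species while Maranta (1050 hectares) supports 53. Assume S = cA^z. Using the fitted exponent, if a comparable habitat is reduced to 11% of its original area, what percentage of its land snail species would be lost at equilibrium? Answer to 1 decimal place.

47.8%

z = ln(53/23) / ln(1050/61.5) = 0.8348 / 2.8375 = 0.2942
S_new/S_old = (A_new/A_old)^z = 0.11^0.2942 = exp(0.2942 × -2.2073) = 0.5224
Fraction lost = 1 − 0.5224 = 0.4776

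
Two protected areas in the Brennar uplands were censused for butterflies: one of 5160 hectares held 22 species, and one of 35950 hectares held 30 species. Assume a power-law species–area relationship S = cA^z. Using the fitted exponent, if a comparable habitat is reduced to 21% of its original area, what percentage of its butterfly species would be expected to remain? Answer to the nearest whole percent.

78%

z = ln(30/22) / ln(35950/5160) = 0.3102 / 1.9412 = 0.1598
S_new/S_old = (A_new/A_old)^z = 0.21^0.1598 = exp(0.1598 × -1.5606) = 0.7793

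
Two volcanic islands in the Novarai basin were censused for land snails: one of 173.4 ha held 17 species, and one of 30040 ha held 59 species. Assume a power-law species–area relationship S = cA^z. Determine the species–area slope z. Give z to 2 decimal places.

Taking logs: ln S = ln c + z ln A, so z = (ln S₂ − ln S₁)/(ln A₂ − ln A₁).
z = ln(59/17) / ln(30040/173.4) = ln(3.471) / ln(173.2) = 1.2443 / 5.1547 = 0.2414

0.24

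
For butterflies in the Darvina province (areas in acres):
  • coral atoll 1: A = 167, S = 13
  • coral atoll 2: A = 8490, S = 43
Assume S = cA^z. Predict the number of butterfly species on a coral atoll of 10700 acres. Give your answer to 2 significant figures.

46

z = ln(43/13) / ln(8490/167) = 1.1963 / 3.9287 = 0.3045
c = 13 / 167^0.3045 = 13 / 4.751 = 2.736
S₃ = 2.736 × 10700^0.3045 = 2.736 × 16.86 ≈ 46.14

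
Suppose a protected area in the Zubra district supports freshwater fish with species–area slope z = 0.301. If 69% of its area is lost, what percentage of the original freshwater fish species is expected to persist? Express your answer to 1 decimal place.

70.3%

S_new/S_old = (A_new/A_old)^z = 0.31^0.301
= exp(0.301 × ln 0.31) = exp(0.301 × -1.1712) = exp(-0.3525) ≈ 0.7029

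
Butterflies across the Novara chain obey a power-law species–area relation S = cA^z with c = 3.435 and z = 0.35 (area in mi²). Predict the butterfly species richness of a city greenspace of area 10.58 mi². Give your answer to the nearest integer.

S = 3.435 × 10.58^0.35
ln S = ln 3.435 + 0.35 × ln 10.58 = 1.2340 + 0.35 × 2.3590 = 2.0597
S = e^2.0597 ≈ 7.843

8 species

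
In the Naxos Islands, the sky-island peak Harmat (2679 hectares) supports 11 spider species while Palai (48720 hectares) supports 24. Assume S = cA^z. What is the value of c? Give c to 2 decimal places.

1.32

z = ln(S₂/S₁) / ln(A₂/A₁) = ln(24/11) / ln(48720/2679) = 0.7802 / 2.9006 = 0.2690
c = S₁ / A₁^z = 11 / 2679^0.2690 = 11 / 8.356 = 1.316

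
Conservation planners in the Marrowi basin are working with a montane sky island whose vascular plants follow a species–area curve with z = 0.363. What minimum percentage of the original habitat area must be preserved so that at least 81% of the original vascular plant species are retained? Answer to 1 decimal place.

Need (A_new/A_old)^0.363 = 0.81, so A_new/A_old = 0.81^(1/0.363) = 0.81^2.755
ln(A_new/A_old) = ln 0.81 / 0.363 = -0.2107 / 0.363 = -0.5805
A_new/A_old = e^-0.5805 ≈ 0.5596

56.0%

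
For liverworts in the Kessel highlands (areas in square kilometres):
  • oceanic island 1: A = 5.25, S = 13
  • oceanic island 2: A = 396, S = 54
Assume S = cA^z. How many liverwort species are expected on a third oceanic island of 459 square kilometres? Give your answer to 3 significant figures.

z = ln(54/13) / ln(396/5.25) = 1.4240 / 4.3232 = 0.3294
c = 13 / 5.25^0.3294 = 13 / 1.727 = 7.529
S₃ = 7.529 × 459^0.3294 = 7.529 × 7.53 ≈ 56.69

56.7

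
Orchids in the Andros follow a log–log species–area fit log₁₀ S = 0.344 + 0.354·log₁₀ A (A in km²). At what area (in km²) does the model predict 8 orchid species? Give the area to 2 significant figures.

38 km²

8 = 2.208 × A^0.354  ⇒  A^0.354 = 8/2.208 = 3.623
ln A = ln(3.623) / 0.354 = 1.2874 / 0.354 = 3.6366
A = e^3.6366 ≈ 37.96 km²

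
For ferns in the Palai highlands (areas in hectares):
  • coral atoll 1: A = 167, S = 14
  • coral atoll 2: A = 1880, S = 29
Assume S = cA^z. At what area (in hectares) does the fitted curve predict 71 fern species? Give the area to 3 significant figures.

z = ln(29/14) / ln(1880/167) = 0.7282 / 2.4210 = 0.3008
c = 14 / 167^0.3008 = 14 / 4.662 = 3.003
A = (71/3.003)^(1/0.3008) ⇒ ln A = ln(23.64)/0.3008 = 10.5157
A = e^10.5157 ≈ 36892 hectares

36900 hectares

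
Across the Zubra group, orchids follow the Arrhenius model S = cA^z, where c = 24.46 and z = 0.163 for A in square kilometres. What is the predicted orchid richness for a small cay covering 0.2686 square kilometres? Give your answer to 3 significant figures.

19.7

S = 24.46 × 0.2686^0.163 = 24.46 × 0.8071 ≈ 19.74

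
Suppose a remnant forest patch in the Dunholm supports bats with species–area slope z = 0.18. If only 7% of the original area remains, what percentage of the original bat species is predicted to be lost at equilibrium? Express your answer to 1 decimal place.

S_new/S_old = (A_new/A_old)^z = 0.07^0.18
= exp(0.18 × ln 0.07) = exp(0.18 × -2.6593) = exp(-0.4787) ≈ 0.6196
Fraction lost = 1 − 0.6196 = 0.3804

38.0%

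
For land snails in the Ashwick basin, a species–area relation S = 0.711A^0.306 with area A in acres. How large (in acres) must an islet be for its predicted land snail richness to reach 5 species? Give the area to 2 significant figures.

5 = 0.711 × A^0.306  ⇒  A^0.306 = 5/0.711 = 7.032
ln A = ln(7.032) / 0.306 = 1.9505 / 0.306 = 6.3743
A = e^6.3743 ≈ 586.5 acres

590 acres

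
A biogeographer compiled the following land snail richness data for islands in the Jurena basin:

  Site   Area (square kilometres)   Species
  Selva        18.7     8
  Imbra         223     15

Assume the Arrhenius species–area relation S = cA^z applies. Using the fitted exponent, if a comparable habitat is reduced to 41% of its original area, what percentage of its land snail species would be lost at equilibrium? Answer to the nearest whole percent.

z = ln(15/8) / ln(223/18.7) = 0.6286 / 2.4786 = 0.2536
S_new/S_old = (A_new/A_old)^z = 0.41^0.2536 = exp(0.2536 × -0.8916) = 0.7976
Fraction lost = 1 − 0.7976 = 0.2024

20%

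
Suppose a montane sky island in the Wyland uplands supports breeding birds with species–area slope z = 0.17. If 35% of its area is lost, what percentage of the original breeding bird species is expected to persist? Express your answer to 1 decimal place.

S_new/S_old = (A_new/A_old)^z = 0.65^0.17
= exp(0.17 × ln 0.65) = exp(0.17 × -0.4308) = exp(-0.0732) ≈ 0.9294

92.9%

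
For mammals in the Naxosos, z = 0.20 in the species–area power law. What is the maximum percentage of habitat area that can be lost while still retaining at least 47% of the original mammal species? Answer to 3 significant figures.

97.7%

Need (A_new/A_old)^0.2 = 0.47, so A_new/A_old = 0.47^(1/0.2) = 0.47^5
ln(A_new/A_old) = ln 0.47 / 0.2 = -0.7550 / 0.2 = -3.7751
A_new/A_old = e^-3.7751 ≈ 0.02293
Fraction that can be lost = 1 − 0.02293 = 0.9771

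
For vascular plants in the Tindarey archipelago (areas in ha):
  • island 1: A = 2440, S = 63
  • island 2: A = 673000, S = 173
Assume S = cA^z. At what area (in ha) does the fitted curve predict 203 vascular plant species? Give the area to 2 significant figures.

1600000 ha

z = ln(173/63) / ln(673000/2440) = 1.0102 / 5.6197 = 0.1798
c = 63 / 2440^0.1798 = 63 / 4.063 = 15.5
A = (203/15.5)^(1/0.1798) ⇒ ln A = ln(13.09)/0.1798 = 14.3091
A = e^14.3091 ≈ 1638256 ha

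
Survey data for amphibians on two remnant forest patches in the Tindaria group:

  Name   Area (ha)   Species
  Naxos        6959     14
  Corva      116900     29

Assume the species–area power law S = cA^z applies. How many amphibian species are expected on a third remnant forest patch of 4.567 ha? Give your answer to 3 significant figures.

z = ln(29/14) / ln(116900/6959) = 0.7282 / 2.8213 = 0.2581
c = 14 / 6959^0.2581 = 14 / 9.814 = 1.427
S₃ = 1.427 × 4.567^0.2581 = 1.427 × 1.48 ≈ 2.111

2.11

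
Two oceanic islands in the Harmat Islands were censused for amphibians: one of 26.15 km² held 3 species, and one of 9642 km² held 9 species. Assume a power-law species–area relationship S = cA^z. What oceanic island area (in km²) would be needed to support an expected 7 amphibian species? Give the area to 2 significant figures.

2500 km²

z = ln(9/3) / ln(9642/26.15) = 1.0986 / 5.9100 = 0.1859
c = 3 / 26.15^0.1859 = 3 / 1.834 = 1.635
A = (7/1.635)^(1/0.1859) ⇒ ln A = ln(4.28)/0.1859 = 7.8219
A = e^7.8219 ≈ 2495 km²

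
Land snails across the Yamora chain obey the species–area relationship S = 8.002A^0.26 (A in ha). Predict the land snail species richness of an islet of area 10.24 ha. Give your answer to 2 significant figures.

S = 8.002 × 10.24^0.26
ln S = ln 8.002 + 0.26 × ln 10.24 = 2.0797 + 0.26 × 2.3263 = 2.6845
S = e^2.6845 ≈ 14.65

15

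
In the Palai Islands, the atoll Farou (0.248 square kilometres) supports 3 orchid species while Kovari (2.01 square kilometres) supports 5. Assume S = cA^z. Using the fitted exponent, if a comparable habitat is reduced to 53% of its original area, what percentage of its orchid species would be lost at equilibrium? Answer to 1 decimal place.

z = ln(5/3) / ln(2.01/0.248) = 0.5108 / 2.0925 = 0.2441
S_new/S_old = (A_new/A_old)^z = 0.53^0.2441 = exp(0.2441 × -0.6349) = 0.8564
Fraction lost = 1 − 0.8564 = 0.1436

14.4%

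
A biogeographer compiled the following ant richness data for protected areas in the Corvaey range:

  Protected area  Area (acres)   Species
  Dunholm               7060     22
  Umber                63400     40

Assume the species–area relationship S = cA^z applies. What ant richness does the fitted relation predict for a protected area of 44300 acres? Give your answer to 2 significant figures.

z = ln(40/22) / ln(63400/7060) = 0.5978 / 2.1950 = 0.2724
c = 22 / 7060^0.2724 = 22 / 11.18 = 1.969
S₃ = 1.969 × 44300^0.2724 = 1.969 × 18.43 ≈ 36.28

36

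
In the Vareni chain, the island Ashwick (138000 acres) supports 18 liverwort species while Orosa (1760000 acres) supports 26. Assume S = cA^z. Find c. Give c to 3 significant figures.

3.26

z = ln(S₂/S₁) / ln(A₂/A₁) = ln(26/18) / ln(1760000/138000) = 0.3677 / 2.5458 = 0.1444
c = S₁ / A₁^z = 18 / 138000^0.1444 = 18 / 5.526 = 3.257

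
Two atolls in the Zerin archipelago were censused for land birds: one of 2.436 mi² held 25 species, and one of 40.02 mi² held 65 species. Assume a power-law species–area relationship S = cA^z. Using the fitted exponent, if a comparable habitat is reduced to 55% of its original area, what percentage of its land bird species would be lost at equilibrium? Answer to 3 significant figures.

18.5%

z = ln(65/25) / ln(40.02/2.436) = 0.9555 / 2.7990 = 0.3414
S_new/S_old = (A_new/A_old)^z = 0.55^0.3414 = exp(0.3414 × -0.5978) = 0.8154
Fraction lost = 1 − 0.8154 = 0.1846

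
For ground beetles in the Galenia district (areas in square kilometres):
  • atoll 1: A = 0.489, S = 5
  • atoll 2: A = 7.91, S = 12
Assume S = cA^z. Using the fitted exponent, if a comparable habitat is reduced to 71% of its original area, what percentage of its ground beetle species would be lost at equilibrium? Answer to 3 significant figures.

z = ln(12/5) / ln(7.91/0.489) = 0.8755 / 2.7835 = 0.3145
S_new/S_old = (A_new/A_old)^z = 0.71^0.3145 = exp(0.3145 × -0.3425) = 0.8979
Fraction lost = 1 − 0.8979 = 0.1021

10.2%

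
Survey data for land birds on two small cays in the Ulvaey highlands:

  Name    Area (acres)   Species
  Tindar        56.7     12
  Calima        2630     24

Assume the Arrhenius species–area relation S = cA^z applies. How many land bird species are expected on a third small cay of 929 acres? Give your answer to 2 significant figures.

z = ln(24/12) / ln(2630/56.7) = 0.6931 / 3.8370 = 0.1806
c = 12 / 56.7^0.1806 = 12 / 2.074 = 5.786
S₃ = 5.786 × 929^0.1806 = 5.786 × 3.437 ≈ 19.89

20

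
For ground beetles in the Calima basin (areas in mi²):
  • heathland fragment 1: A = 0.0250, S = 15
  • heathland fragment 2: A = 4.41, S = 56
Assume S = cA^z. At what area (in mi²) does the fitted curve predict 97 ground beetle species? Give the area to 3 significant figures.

38.1 mi²

z = ln(56/15) / ln(4.41/0.025) = 1.3173 / 5.1728 = 0.2547
c = 15 / 0.025^0.2547 = 15 / 0.3909 = 38.38
A = (97/38.38)^(1/0.2547) ⇒ ln A = ln(2.528)/0.2547 = 3.6411
A = e^3.6411 ≈ 38.13 mi²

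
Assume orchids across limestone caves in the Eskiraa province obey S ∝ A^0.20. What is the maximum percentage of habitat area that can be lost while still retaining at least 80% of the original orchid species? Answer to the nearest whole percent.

67%

Need (A_new/A_old)^0.2 = 0.8, so A_new/A_old = 0.8^(1/0.2) = 0.8^5
ln(A_new/A_old) = ln 0.8 / 0.2 = -0.2231 / 0.2 = -1.1157
A_new/A_old = e^-1.1157 ≈ 0.3277
Fraction that can be lost = 1 − 0.3277 = 0.6723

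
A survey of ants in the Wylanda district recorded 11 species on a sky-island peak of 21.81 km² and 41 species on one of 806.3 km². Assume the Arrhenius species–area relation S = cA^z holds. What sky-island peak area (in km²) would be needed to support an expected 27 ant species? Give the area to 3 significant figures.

256 km²

z = ln(41/11) / ln(806.3/21.81) = 1.3157 / 3.6101 = 0.3644
c = 11 / 21.81^0.3644 = 11 / 3.075 = 3.577
A = (27/3.577)^(1/0.3644) ⇒ ln A = ln(7.548)/0.3644 = 5.5462
A = e^5.5462 ≈ 256.3 km²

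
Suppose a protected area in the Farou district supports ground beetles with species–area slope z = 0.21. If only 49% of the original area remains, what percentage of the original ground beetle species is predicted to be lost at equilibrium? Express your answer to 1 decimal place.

S_new/S_old = (A_new/A_old)^z = 0.49^0.21
= exp(0.21 × ln 0.49) = exp(0.21 × -0.7133) = exp(-0.1498) ≈ 0.8609
Fraction lost = 1 − 0.8609 = 0.1391

13.9%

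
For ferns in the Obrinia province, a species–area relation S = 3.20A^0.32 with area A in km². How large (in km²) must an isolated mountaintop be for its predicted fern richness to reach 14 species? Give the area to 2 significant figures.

14 = 3.2 × A^0.32  ⇒  A^0.32 = 14/3.2 = 4.375
ln A = ln(4.375) / 0.32 = 1.4759 / 0.32 = 4.6122
A = e^4.6122 ≈ 100.7 km²

100 km²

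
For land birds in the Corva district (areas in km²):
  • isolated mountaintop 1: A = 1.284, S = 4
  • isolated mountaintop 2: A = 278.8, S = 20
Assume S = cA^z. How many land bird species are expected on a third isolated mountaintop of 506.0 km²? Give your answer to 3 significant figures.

23.9

z = ln(20/4) / ln(278.8/1.284) = 1.6094 / 5.3805 = 0.2991
c = 4 / 1.284^0.2991 = 4 / 1.078 = 3.712
S₃ = 3.712 × 506^0.2991 = 3.712 × 6.44 ≈ 23.9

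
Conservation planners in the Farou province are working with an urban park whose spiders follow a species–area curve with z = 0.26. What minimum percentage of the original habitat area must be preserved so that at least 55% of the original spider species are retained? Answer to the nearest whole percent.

10%

Need (A_new/A_old)^0.26 = 0.55, so A_new/A_old = 0.55^(1/0.26) = 0.55^3.846
ln(A_new/A_old) = ln 0.55 / 0.26 = -0.5978 / 0.26 = -2.2994
A_new/A_old = e^-2.2994 ≈ 0.1003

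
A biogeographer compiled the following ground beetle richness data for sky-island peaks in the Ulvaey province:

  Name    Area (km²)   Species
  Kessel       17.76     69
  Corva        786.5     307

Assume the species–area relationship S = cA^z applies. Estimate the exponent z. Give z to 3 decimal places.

Taking logs: ln S = ln c + z ln A, so z = (ln S₂ − ln S₁)/(ln A₂ − ln A₁).
z = ln(307/69) / ln(786.5/17.76) = ln(4.449) / ln(44.28) = 1.4927 / 3.7906 = 0.3938

0.394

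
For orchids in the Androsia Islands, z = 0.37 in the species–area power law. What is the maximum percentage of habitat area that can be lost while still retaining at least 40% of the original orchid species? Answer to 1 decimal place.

91.6%

Need (A_new/A_old)^0.37 = 0.4, so A_new/A_old = 0.4^(1/0.37) = 0.4^2.703
ln(A_new/A_old) = ln 0.4 / 0.37 = -0.9163 / 0.37 = -2.4765
A_new/A_old = e^-2.4765 ≈ 0.08404
Fraction that can be lost = 1 − 0.08404 = 0.916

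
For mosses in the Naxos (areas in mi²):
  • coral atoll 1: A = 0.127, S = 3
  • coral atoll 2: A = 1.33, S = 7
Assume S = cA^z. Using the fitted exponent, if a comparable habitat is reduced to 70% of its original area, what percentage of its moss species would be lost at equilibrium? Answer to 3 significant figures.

z = ln(7/3) / ln(1.33/0.127) = 0.8473 / 2.3487 = 0.3607
S_new/S_old = (A_new/A_old)^z = 0.7^0.3607 = exp(0.3607 × -0.3567) = 0.8793
Fraction lost = 1 − 0.8793 = 0.1207

12.1%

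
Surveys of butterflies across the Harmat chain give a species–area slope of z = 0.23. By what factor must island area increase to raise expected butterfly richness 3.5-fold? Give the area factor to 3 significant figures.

(A₂/A₁)^0.23 = 3.5, so A₂/A₁ = 3.5^(1/0.23) = 3.5^4.348
ln(A₂/A₁) = ln 3.5 / 0.23 = 1.2528 / 0.23 = 5.4468
A₂/A₁ = e^5.4468 ≈ 232

232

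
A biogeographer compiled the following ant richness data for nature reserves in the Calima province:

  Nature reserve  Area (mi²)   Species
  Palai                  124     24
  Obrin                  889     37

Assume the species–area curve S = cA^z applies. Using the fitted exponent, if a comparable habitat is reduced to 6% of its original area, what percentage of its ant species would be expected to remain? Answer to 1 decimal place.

z = ln(37/24) / ln(889/124) = 0.4329 / 1.9698 = 0.2197
S_new/S_old = (A_new/A_old)^z = 0.06^0.2197 = exp(0.2197 × -2.8134) = 0.5389

53.9%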